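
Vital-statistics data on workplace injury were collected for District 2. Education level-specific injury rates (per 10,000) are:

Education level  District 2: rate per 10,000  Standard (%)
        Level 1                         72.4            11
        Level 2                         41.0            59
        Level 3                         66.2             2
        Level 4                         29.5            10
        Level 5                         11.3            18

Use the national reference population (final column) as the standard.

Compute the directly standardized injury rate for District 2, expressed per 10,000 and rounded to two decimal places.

Standard weights: 0.11, 0.59, 0.02, 0.10, 0.18.
Standardized rate: 0.1100×72.4 + 0.5900×41.0 + 0.0200×66.2 + 0.1000×29.5 + 0.1800×11.3 = 38.4620 per 10,000.

38.46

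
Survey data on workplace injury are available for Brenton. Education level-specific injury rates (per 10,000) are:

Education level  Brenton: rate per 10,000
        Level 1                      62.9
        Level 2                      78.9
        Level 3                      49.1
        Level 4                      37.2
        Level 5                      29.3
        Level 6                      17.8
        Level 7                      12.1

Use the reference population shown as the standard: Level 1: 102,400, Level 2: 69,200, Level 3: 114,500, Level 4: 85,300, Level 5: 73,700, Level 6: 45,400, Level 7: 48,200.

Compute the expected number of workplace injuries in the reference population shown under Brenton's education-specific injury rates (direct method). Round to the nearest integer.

Expected workplace injuries = Σ (standard pop × education-specific rate ÷ 10,000)
= 102,400×62.9/10,000 + 69,200×78.9/10,000 + 114,500×49.1/10,000 + 85,300×37.2/10,000 + 73,700×29.3/10,000 + 45,400×17.8/10,000 + 48,200×12.1/10,000
= 644.10 + 545.99 + 562.20 + 317.32 + 215.94 + 80.81 + 58.32 = 2424.67.

2425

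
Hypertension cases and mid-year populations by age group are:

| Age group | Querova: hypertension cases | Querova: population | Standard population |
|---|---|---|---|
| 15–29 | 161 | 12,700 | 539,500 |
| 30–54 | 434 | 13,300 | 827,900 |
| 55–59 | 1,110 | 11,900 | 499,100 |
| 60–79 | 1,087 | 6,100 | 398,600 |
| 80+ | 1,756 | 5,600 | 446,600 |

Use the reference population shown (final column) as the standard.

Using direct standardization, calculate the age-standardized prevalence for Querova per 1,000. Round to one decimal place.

Age-specific rates per 1,000 for Querova: 12.677, 32.632, 93.277, 178.197, 313.571.
Standard total = 2,711,700; weights = 0.1990, 0.3053, 0.1841, 0.1470, 0.1647.
Standardized rate: 0.1990×12.677 + 0.3053×32.632 + 0.1841×93.277 + 0.1470×178.197 + 0.1647×313.571 = 107.4897 per 1,000.

107.5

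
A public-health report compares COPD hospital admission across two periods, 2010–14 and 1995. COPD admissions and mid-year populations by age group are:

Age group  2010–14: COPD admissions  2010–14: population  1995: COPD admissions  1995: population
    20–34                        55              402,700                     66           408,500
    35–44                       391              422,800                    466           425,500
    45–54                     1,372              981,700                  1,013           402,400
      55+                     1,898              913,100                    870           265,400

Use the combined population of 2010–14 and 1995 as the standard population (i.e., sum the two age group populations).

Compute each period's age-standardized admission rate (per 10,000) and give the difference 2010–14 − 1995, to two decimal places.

Age-specific rates per 10,000 for 2010–14: 1.37, 9.25, 13.98, 20.79.
For 1995: 1.62, 10.95, 25.17, 32.78.
Combined standard total = 4,222,100; weights = 0.1921, 0.2009, 0.3278, 0.2791.
2010–14: 0.1921×1.37 + 0.2009×9.25 + 0.3278×13.98 + 0.2791×20.79 = 12.5041 per 10,000.
1995: 0.1921×1.62 + 0.2009×10.95 + 0.3278×25.17 + 0.2791×32.78 = 19.9134 per 10,000.
Difference = 12.5041 − 19.9134 = -7.4093.

-7.41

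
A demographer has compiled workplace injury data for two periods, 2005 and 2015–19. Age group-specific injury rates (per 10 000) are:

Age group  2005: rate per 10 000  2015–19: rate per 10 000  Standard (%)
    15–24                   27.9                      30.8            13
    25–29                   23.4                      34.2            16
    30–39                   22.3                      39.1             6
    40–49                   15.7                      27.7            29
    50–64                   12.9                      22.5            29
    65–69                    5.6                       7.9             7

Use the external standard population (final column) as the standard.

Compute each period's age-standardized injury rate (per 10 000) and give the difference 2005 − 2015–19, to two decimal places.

-9.54

Standard weights: 0.13, 0.16, 0.06, 0.29, 0.29, 0.07.
2005: 0.1300×27.9 + 0.1600×23.4 + 0.0600×22.3 + 0.2900×15.7 + 0.2900×12.9 + 0.0700×5.6 = 17.3950 per 10 000.
2015–19: 0.1300×30.8 + 0.1600×34.2 + 0.0600×39.1 + 0.2900×27.7 + 0.2900×22.5 + 0.0700×7.9 = 26.9330 per 10 000.
Difference = 17.3950 − 26.9330 = -9.5380.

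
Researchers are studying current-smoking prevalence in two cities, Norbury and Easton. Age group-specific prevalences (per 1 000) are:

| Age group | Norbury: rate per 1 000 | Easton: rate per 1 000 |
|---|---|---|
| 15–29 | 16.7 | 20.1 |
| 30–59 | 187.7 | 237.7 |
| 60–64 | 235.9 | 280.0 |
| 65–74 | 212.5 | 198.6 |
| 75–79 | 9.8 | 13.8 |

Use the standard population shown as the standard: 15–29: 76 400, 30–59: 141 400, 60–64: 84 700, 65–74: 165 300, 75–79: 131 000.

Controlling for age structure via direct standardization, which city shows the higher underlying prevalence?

Easton

Standard total = 598 800; weights = 0.1276, 0.2361, 0.1414, 0.2761, 0.2188.
Norbury: 0.1276×16.7 + 0.2361×187.7 + 0.1414×235.9 + 0.2761×212.5 + 0.2188×9.8 = 140.6270 per 1 000.
Easton: 0.1276×20.1 + 0.2361×237.7 + 0.1414×280.0 + 0.2761×198.6 + 0.2188×13.8 = 156.1436 per 1 000.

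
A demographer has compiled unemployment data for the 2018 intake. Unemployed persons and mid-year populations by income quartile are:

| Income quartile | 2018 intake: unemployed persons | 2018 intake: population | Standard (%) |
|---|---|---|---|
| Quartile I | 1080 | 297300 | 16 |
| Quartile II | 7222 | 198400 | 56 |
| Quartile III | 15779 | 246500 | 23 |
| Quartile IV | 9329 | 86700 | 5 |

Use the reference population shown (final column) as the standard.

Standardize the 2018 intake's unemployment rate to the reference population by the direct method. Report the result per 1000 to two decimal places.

Income-specific rates per 1000 for the 2018 intake: 3.633, 36.401, 64.012, 107.601.
Standard weights: 0.16, 0.56, 0.23, 0.05.
Standardized rate: 0.1600×3.633 + 0.5600×36.401 + 0.2300×64.012 + 0.0500×107.601 = 41.0688 per 1000.

41.07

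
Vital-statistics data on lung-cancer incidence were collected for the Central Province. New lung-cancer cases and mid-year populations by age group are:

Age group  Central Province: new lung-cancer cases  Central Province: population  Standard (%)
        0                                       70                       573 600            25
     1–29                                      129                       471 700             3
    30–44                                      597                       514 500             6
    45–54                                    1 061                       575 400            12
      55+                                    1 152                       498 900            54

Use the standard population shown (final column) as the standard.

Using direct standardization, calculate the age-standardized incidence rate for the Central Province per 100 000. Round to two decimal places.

Age-specific rates per 100 000 for the Central Province: 12.20, 27.35, 116.03, 184.39, 230.91.
Standard weights: 0.25, 0.03, 0.06, 0.12, 0.54.
Standardized rate: 0.2500×12.20 + 0.0300×27.35 + 0.0600×116.03 + 0.1200×184.39 + 0.5400×230.91 = 157.6510 per 100 000.

157.65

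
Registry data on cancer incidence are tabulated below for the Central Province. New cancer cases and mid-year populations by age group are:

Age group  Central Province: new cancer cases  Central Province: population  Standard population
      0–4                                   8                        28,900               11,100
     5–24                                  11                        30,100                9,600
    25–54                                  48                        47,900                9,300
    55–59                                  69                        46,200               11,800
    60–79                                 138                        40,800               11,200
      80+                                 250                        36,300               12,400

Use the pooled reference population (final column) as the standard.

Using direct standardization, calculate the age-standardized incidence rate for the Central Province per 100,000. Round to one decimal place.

239.8

Age-specific rates per 100,000 for the Central Province: 27.68, 36.54, 100.21, 149.35, 338.24, 688.71.
Standard total = 65,400; weights = 0.1697, 0.1468, 0.1422, 0.1804, 0.1713, 0.1896.
Standardized rate: 0.1697×27.68 + 0.1468×36.54 + 0.1422×100.21 + 0.1804×149.35 + 0.1713×338.24 + 0.1896×688.71 = 239.7639 per 100,000.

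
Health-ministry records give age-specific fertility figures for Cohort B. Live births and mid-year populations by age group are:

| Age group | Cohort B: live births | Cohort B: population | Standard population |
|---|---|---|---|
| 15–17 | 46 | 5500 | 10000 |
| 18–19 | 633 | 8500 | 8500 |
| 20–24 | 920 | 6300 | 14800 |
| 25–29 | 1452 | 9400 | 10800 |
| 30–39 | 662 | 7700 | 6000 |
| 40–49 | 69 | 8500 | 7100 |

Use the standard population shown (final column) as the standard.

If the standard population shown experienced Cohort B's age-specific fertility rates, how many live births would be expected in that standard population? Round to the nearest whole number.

5120

Age-specific rates per 1000 for Cohort B: 8.364, 74.471, 146.032, 154.468, 85.974, 8.118.
Expected live births = Σ (standard pop × age-specific rate ÷ 1000)
= 10000×8.364/1000 + 8500×74.471/1000 + 14800×146.032/1000 + 10800×154.468/1000 + 6000×85.974/1000 + 7100×8.118/1000
= 83.64 + 633.00 + 2161.27 + 1668.26 + 515.84 + 57.64 = 5119.64.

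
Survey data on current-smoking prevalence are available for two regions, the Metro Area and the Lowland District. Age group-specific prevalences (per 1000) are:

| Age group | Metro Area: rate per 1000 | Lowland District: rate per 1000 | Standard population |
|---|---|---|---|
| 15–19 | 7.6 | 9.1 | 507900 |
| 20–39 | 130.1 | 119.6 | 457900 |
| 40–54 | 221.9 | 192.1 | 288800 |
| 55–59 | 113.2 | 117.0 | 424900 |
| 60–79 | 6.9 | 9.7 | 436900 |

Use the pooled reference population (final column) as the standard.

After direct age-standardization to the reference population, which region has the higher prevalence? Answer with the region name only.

Standard total = 2116400; weights = 0.2400, 0.2164, 0.1365, 0.2008, 0.2064.
The Metro Area: 0.2400×7.6 + 0.2164×130.1 + 0.1365×221.9 + 0.2008×113.2 + 0.2064×6.9 = 84.4032 per 1000.
The Lowland District: 0.2400×9.1 + 0.2164×119.6 + 0.1365×192.1 + 0.2008×117.0 + 0.2064×9.7 = 79.7658 per 1000.

Metro Area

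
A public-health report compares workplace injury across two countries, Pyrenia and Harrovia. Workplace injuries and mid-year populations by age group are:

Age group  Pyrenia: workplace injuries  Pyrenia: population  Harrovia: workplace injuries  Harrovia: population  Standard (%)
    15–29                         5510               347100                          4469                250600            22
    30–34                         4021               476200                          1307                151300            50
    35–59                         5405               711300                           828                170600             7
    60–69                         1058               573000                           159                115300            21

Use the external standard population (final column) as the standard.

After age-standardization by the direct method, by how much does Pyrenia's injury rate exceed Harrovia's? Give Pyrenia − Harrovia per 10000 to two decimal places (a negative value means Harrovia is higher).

Age-specific rates per 10000 for Pyrenia: 158.74, 84.44, 75.99, 18.46.
For Harrovia: 178.33, 86.38, 48.53, 13.79.
Standard weights: 0.22, 0.50, 0.07, 0.21.
Pyrenia: 0.2200×158.74 + 0.5000×84.44 + 0.0700×75.99 + 0.2100×18.46 = 86.3399 per 10000.
Harrovia: 0.2200×178.33 + 0.5000×86.38 + 0.0700×48.53 + 0.2100×13.79 = 88.7187 per 10000.
Difference = 86.3399 − 88.7187 = -2.3788.

-2.38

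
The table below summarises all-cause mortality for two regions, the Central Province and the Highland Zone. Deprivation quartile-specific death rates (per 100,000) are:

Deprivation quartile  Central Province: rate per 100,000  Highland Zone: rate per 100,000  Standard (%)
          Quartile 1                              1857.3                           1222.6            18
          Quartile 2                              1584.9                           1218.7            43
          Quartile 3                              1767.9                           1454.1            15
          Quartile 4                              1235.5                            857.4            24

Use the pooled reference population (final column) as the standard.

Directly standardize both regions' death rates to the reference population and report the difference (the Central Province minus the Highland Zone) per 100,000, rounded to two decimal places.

409.53

Standard weights: 0.18, 0.43, 0.15, 0.24.
The Central Province: 0.1800×1857.3 + 0.4300×1584.9 + 0.1500×1767.9 + 0.2400×1235.5 = 1577.5260 per 100,000.
The Highland Zone: 0.1800×1222.6 + 0.4300×1218.7 + 0.1500×1454.1 + 0.2400×857.4 = 1168.0000 per 100,000.
Difference = 1577.5260 − 1168.0000 = 409.5260.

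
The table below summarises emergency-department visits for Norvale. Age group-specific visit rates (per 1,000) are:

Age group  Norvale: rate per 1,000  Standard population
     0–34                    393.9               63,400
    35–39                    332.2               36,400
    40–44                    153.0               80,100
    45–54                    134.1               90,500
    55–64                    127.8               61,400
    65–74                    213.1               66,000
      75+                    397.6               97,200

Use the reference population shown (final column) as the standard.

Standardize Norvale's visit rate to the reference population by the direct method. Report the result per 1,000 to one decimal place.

Standard total = 495,000; weights = 0.1281, 0.0735, 0.1618, 0.1828, 0.1240, 0.1333, 0.1964.
Standardized rate: 0.1281×393.9 + 0.0735×332.2 + 0.1618×153.0 + 0.1828×134.1 + 0.1240×127.8 + 0.1333×213.1 + 0.1964×397.6 = 246.4948 per 1,000.

246.5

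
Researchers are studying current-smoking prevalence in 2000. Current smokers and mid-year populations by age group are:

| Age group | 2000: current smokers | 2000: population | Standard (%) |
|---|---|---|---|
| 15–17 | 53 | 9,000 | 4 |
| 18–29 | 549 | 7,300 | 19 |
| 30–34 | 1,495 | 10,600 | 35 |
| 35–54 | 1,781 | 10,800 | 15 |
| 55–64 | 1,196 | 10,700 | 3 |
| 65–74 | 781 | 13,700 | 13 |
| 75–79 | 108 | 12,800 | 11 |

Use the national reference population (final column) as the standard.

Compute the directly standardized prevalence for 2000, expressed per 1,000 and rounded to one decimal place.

Age-specific rates per 1,000 for 2000: 5.889, 75.205, 141.038, 164.907, 111.776, 57.007, 8.438.
Standard weights: 0.04, 0.19, 0.35, 0.15, 0.03, 0.13, 0.11.
Standardized rate: 0.0400×5.889 + 0.1900×75.205 + 0.3500×141.038 + 0.1500×164.907 + 0.0300×111.776 + 0.1300×57.007 + 0.1100×8.438 = 100.3163 per 1,000.

100.3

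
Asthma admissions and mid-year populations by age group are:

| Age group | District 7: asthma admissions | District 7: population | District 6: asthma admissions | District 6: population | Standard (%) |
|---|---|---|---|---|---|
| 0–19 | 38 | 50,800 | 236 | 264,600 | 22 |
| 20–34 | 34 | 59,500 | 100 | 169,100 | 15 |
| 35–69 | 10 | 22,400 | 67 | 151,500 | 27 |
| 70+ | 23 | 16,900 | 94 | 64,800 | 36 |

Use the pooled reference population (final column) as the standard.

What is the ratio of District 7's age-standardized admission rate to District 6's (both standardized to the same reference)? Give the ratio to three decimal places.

0.929

Age-specific rates per 10,000 for District 7: 7.48, 5.71, 4.46, 13.61.
For District 6: 8.92, 5.91, 4.42, 14.51.
Standard weights: 0.22, 0.15, 0.27, 0.36.
District 7: 0.2200×7.48 + 0.1500×5.71 + 0.2700×4.46 + 0.3600×13.61 = 8.6076 per 10,000.
District 6: 0.2200×8.92 + 0.1500×5.91 + 0.2700×4.42 + 0.3600×14.51 = 9.2655 per 10,000.
Ratio = 8.6076 ÷ 9.2655 = 0.92899.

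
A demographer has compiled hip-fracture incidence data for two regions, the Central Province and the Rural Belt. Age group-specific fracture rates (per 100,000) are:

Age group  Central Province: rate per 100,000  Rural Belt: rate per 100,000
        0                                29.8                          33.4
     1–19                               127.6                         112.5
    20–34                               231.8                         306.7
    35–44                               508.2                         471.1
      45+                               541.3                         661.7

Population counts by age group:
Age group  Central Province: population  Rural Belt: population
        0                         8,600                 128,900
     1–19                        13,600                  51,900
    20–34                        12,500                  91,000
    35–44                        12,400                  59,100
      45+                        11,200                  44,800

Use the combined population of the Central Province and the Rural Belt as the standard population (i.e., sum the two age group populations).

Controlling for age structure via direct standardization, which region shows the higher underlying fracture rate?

Combined standard total = 434,000; weights = 0.3168, 0.1509, 0.2385, 0.1647, 0.1290.
The Central Province: 0.3168×29.8 + 0.1509×127.6 + 0.2385×231.8 + 0.1647×508.2 + 0.1290×541.3 = 237.5477 per 100,000.
The Rural Belt: 0.3168×33.4 + 0.1509×112.5 + 0.2385×306.7 + 0.1647×471.1 + 0.1290×661.7 = 263.6948 per 100,000.
The crude rates (295.94 vs 254.30) would put the Central Province higher, but that reflects its age composition; once standardized to a common age structure, the Rural Belt has the higher underlying rate.

Rural Belt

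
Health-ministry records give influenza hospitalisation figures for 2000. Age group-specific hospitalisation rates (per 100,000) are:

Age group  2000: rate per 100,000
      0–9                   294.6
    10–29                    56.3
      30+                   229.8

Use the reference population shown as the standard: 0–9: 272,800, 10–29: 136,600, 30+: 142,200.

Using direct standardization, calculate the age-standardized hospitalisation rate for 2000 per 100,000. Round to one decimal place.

Standard total = 551,600; weights = 0.4946, 0.2476, 0.2578.
Standardized rate: 0.4946×294.6 + 0.2476×56.3 + 0.2578×229.8 = 218.8815 per 100,000.

218.9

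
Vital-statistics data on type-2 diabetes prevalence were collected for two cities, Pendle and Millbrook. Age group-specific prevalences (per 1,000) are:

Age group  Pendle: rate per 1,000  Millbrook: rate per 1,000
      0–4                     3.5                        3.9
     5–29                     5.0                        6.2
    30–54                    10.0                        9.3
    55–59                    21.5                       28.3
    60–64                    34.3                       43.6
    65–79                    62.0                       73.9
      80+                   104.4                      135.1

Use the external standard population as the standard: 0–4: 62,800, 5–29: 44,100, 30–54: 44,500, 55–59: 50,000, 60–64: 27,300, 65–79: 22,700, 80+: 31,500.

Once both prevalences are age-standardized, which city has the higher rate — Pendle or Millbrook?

Standard total = 282,900; weights = 0.2220, 0.1559, 0.1573, 0.1767, 0.0965, 0.0802, 0.1113.
Pendle: 0.2220×3.5 + 0.1559×5.0 + 0.1573×10.0 + 0.1767×21.5 + 0.0965×34.3 + 0.0802×62.0 + 0.1113×104.4 = 26.8388 per 1,000.
Millbrook: 0.2220×3.9 + 0.1559×6.2 + 0.1573×9.3 + 0.1767×28.3 + 0.0965×43.6 + 0.0802×73.9 + 0.1113×135.1 = 33.4770 per 1,000.

Millbrook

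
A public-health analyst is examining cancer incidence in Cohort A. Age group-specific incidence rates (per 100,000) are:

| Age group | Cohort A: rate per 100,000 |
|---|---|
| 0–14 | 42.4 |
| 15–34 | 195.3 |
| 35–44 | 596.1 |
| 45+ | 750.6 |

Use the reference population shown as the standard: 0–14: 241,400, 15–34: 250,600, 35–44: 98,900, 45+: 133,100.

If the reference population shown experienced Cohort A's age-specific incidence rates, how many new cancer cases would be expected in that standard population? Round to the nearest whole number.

Expected new cancer cases = Σ (standard pop × age-specific rate ÷ 100,000)
= 241,400×42.4/100,000 + 250,600×195.3/100,000 + 98,900×596.1/100,000 + 133,100×750.6/100,000
= 102.35 + 489.42 + 589.54 + 999.05 = 2180.37.

2180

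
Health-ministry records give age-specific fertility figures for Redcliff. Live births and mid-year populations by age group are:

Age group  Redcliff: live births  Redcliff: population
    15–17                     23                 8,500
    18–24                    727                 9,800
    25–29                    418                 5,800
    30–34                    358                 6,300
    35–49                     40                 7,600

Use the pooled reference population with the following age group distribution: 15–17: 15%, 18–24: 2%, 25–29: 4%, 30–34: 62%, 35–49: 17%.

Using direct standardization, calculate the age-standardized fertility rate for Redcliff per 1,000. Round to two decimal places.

40.90

Age-specific rates per 1,000 for Redcliff: 2.706, 74.184, 72.069, 56.825, 5.263.
Standard weights: 0.15, 0.02, 0.04, 0.62, 0.17.
Standardized rate: 0.1500×2.706 + 0.0200×74.184 + 0.0400×72.069 + 0.6200×56.825 + 0.1700×5.263 = 40.8988 per 1,000.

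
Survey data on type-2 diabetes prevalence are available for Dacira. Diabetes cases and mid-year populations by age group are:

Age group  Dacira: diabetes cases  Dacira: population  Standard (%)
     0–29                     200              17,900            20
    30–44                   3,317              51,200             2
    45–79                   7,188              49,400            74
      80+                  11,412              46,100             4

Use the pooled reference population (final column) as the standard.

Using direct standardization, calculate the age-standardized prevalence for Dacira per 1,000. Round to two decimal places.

Age-specific rates per 1,000 for Dacira: 11.173, 64.785, 145.506, 247.549.
Standard weights: 0.20, 0.02, 0.74, 0.04.
Standardized rate: 0.2000×11.173 + 0.0200×64.785 + 0.7400×145.506 + 0.0400×247.549 = 121.1068 per 1,000.

121.11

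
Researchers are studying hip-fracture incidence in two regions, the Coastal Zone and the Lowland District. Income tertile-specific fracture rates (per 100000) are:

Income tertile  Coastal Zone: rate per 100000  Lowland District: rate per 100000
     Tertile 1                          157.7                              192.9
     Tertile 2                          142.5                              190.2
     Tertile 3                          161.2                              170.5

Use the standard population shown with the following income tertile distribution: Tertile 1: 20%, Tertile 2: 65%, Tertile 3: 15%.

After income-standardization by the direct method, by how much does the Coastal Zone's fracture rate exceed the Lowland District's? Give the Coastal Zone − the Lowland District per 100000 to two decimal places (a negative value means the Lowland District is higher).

Standard weights: 0.20, 0.65, 0.15.
The Coastal Zone: 0.2000×157.7 + 0.6500×142.5 + 0.1500×161.2 = 148.3450 per 100000.
The Lowland District: 0.2000×192.9 + 0.6500×190.2 + 0.1500×170.5 = 187.7850 per 100000.
Difference = 148.3450 − 187.7850 = -39.4400.

-39.44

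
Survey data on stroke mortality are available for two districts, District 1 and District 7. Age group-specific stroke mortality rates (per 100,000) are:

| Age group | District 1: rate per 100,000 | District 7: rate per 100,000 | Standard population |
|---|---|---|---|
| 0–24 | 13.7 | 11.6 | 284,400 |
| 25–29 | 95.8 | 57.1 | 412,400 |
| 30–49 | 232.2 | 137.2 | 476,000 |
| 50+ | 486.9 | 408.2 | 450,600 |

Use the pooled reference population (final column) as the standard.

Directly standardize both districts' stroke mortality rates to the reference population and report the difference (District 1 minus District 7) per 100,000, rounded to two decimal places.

Standard total = 1,623,400; weights = 0.1752, 0.2540, 0.2932, 0.2776.
District 1: 0.1752×13.7 + 0.2540×95.8 + 0.2932×232.2 + 0.2776×486.9 = 229.9671 per 100,000.
District 7: 0.1752×11.6 + 0.2540×57.1 + 0.2932×137.2 + 0.2776×408.2 = 170.0685 per 100,000.
Difference = 229.9671 − 170.0685 = 59.8986.

59.90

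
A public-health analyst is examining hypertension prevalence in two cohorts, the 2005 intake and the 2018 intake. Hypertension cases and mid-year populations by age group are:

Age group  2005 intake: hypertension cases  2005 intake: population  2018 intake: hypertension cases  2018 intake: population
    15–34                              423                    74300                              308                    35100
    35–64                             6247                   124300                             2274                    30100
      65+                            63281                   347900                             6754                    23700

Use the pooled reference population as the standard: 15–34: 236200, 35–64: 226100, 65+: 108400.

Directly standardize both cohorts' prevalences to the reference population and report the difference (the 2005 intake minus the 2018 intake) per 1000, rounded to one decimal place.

Age-specific rates per 1000 for the 2005 intake: 5.693, 50.257, 181.894.
For the 2018 intake: 8.775, 75.548, 284.979.
Standard total = 570700; weights = 0.4139, 0.3962, 0.1899.
The 2005 intake: 0.4139×5.693 + 0.3962×50.257 + 0.1899×181.894 = 56.8166 per 1000.
The 2018 intake: 0.4139×8.775 + 0.3962×75.548 + 0.1899×284.979 = 87.6919 per 1000.
Difference = 56.8166 − 87.6919 = -30.8753.

-30.9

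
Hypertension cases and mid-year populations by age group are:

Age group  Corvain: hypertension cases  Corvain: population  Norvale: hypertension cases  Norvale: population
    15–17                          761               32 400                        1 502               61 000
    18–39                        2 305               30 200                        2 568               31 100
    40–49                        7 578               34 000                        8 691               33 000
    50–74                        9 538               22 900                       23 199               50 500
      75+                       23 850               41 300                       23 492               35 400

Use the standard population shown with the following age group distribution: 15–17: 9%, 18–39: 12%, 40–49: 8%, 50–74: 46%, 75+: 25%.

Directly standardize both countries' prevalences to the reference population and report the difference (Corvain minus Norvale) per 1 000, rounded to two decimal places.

Age-specific rates per 1 000 for Corvain: 23.488, 76.325, 222.882, 416.507, 577.482.
For Norvale: 24.623, 82.572, 263.364, 459.386, 663.616.
Standard weights: 0.09, 0.12, 0.08, 0.46, 0.25.
Corvain: 0.0900×23.488 + 0.1200×76.325 + 0.0800×222.882 + 0.4600×416.507 + 0.2500×577.482 = 365.0669 per 1 000.
Norvale: 0.0900×24.623 + 0.1200×82.572 + 0.0800×263.364 + 0.4600×459.386 + 0.2500×663.616 = 410.4154 per 1 000.
Difference = 365.0669 − 410.4154 = -45.3485.

-45.35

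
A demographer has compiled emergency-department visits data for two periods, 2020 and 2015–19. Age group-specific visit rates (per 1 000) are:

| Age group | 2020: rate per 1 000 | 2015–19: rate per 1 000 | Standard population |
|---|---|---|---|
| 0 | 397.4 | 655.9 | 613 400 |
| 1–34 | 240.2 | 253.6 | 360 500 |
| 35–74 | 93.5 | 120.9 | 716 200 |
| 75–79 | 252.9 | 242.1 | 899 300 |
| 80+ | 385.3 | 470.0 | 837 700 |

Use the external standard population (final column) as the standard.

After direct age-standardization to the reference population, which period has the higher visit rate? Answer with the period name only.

Standard total = 3 427 100; weights = 0.1790, 0.1052, 0.2090, 0.2624, 0.2444.
2020: 0.1790×397.4 + 0.1052×240.2 + 0.2090×93.5 + 0.2624×252.9 + 0.2444×385.3 = 276.4789 per 1 000.
2015–19: 0.1790×655.9 + 0.1052×253.6 + 0.2090×120.9 + 0.2624×242.1 + 0.2444×470.0 = 347.7517 per 1 000.

2015–19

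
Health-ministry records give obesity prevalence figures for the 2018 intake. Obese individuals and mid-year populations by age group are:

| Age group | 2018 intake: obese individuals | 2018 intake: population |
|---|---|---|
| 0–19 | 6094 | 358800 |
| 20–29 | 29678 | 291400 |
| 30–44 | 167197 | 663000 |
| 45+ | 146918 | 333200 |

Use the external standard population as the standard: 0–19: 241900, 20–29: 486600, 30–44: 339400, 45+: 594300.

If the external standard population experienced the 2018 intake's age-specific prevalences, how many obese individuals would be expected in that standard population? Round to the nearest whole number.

Age-specific rates per 1000 for the 2018 intake: 16.984, 101.846, 252.183, 440.930.
Expected obese individuals = Σ (standard pop × age-specific rate ÷ 1000)
= 241900×16.984/1000 + 486600×101.846/1000 + 339400×252.183/1000 + 594300×440.930/1000
= 4108.52 + 49558.39 + 85590.74 + 262044.92 = 401302.58.

401303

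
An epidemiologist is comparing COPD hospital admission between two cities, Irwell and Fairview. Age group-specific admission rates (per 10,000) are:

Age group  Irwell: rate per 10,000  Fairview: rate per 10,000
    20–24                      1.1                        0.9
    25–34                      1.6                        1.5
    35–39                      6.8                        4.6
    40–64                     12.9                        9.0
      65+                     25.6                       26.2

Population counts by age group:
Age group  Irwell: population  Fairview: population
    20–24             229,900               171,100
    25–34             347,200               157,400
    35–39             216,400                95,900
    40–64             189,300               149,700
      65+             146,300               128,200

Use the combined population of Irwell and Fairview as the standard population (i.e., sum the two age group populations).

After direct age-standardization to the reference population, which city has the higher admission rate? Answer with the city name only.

Combined standard total = 1,831,400; weights = 0.2190, 0.2755, 0.1705, 0.1851, 0.1499.
Irwell: 0.2190×1.1 + 0.2755×1.6 + 0.1705×6.8 + 0.1851×12.9 + 0.1499×25.6 = 8.0662 per 10,000.
Fairview: 0.2190×0.9 + 0.2755×1.5 + 0.1705×4.6 + 0.1851×9.0 + 0.1499×26.2 = 6.9877 per 10,000.
The crude rates (7.50 vs 7.88) would put Fairview higher, but that reflects its age composition; once standardized to a common age structure, Irwell has the higher underlying rate.

Irwell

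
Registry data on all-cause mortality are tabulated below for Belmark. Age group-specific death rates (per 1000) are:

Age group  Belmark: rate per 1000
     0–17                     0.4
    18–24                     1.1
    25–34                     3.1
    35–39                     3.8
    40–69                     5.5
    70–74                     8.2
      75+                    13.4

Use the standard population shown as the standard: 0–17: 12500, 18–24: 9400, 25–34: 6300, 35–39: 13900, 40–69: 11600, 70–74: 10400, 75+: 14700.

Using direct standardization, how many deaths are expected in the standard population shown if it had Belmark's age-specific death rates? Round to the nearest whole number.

434

Expected deaths = Σ (standard pop × age-specific rate ÷ 1000)
= 12500×0.4/1000 + 9400×1.1/1000 + 6300×3.1/1000 + 13900×3.8/1000 + 11600×5.5/1000 + 10400×8.2/1000 + 14700×13.4/1000
= 5.00 + 10.34 + 19.53 + 52.82 + 63.80 + 85.28 + 196.98 = 433.75.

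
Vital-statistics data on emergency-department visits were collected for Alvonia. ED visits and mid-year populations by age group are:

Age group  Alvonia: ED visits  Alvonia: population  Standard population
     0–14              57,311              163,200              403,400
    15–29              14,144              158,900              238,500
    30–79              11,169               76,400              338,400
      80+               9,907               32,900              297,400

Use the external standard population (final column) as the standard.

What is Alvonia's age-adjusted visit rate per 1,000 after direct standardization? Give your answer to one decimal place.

236.3

Age-specific rates per 1,000 for Alvonia: 351.170, 89.012, 146.191, 301.125.
Standard total = 1,277,700; weights = 0.3157, 0.1867, 0.2649, 0.2328.
Standardized rate: 0.3157×351.170 + 0.1867×89.012 + 0.2649×146.191 + 0.2328×301.125 = 236.2973 per 1,000.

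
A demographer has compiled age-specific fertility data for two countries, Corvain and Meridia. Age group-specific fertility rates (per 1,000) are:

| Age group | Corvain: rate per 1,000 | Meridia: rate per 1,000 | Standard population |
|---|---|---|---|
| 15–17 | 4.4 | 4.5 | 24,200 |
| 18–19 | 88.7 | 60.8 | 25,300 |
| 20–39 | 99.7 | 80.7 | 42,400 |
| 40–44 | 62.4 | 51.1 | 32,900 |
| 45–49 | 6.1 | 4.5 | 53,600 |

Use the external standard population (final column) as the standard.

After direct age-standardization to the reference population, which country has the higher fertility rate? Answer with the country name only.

Standard total = 178,400; weights = 0.1357, 0.1418, 0.2377, 0.1844, 0.3004.
Corvain: 0.1357×4.4 + 0.1418×88.7 + 0.2377×99.7 + 0.1844×62.4 + 0.3004×6.1 = 50.2118 per 1,000.
Meridia: 0.1357×4.5 + 0.1418×60.8 + 0.2377×80.7 + 0.1844×51.1 + 0.3004×4.5 = 39.1884 per 1,000.

Corvain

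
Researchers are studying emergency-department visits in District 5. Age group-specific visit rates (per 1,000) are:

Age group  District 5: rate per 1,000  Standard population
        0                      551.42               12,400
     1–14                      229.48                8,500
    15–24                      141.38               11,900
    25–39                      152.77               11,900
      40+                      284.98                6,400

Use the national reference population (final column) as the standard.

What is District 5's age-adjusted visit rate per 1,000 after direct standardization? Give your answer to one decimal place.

276.2

Standard total = 51,100; weights = 0.2427, 0.1663, 0.2329, 0.2329, 0.1252.
Standardized rate: 0.2427×551.42 + 0.1663×229.48 + 0.2329×141.38 + 0.2329×152.77 + 0.1252×284.98 = 276.1731 per 1,000.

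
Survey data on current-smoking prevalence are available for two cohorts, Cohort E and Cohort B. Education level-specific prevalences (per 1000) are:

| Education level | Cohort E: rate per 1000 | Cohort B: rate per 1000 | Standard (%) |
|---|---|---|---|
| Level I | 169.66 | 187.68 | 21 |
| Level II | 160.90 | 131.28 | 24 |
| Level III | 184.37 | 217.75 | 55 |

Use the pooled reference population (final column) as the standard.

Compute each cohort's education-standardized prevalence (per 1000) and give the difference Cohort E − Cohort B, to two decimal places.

-15.03

Standard weights: 0.21, 0.24, 0.55.
Cohort E: 0.2100×169.66 + 0.2400×160.90 + 0.5500×184.37 = 175.6481 per 1000.
Cohort B: 0.2100×187.68 + 0.2400×131.28 + 0.5500×217.75 = 190.6825 per 1000.
Difference = 175.6481 − 190.6825 = -15.0344.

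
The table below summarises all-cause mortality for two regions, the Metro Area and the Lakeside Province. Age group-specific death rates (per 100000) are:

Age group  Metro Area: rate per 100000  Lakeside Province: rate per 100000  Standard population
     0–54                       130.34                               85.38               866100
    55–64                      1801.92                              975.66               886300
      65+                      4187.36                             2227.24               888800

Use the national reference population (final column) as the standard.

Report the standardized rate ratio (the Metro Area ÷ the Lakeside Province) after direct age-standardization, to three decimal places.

1.861

Standard total = 2641200; weights = 0.3279, 0.3356, 0.3365.
The Metro Area: 0.3279×130.34 + 0.3356×1801.92 + 0.3365×4187.36 = 2056.5102 per 100000.
The Lakeside Province: 0.3279×85.38 + 0.3356×975.66 + 0.3365×2227.24 = 1104.8940 per 100000.
Ratio = 2056.5102 ÷ 1104.8940 = 1.86127.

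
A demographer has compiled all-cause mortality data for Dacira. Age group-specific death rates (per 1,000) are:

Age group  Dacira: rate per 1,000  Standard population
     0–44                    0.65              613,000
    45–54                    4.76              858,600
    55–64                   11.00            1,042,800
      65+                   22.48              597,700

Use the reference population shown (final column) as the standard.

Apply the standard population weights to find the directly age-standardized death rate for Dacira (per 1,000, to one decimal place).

9.4

Standard total = 3,112,100; weights = 0.1970, 0.2759, 0.3351, 0.1921.
Standardized rate: 0.1970×0.65 + 0.2759×4.76 + 0.3351×11.00 + 0.1921×22.48 = 9.4446 per 1,000.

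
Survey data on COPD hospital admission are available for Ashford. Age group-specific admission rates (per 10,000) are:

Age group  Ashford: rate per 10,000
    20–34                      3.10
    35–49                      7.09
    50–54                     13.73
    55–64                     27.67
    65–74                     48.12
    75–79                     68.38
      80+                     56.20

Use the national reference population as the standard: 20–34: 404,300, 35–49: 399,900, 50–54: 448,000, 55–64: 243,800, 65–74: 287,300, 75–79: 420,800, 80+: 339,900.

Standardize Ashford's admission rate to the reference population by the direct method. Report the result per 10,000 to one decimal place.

Standard total = 2,544,000; weights = 0.1589, 0.1572, 0.1761, 0.0958, 0.1129, 0.1654, 0.1336.
Standardized rate: 0.1589×3.10 + 0.1572×7.09 + 0.1761×13.73 + 0.0958×27.67 + 0.1129×48.12 + 0.1654×68.38 + 0.1336×56.20 = 30.9305 per 10,000.

30.9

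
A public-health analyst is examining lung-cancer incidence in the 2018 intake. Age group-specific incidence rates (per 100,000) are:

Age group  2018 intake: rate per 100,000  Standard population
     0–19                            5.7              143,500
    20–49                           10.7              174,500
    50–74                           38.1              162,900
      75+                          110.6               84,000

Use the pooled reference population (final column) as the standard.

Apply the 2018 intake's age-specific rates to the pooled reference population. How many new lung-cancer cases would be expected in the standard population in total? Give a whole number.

182

Expected new lung-cancer cases = Σ (standard pop × age-specific rate ÷ 100,000)
= 143,500×5.7/100,000 + 174,500×10.7/100,000 + 162,900×38.1/100,000 + 84,000×110.6/100,000
= 8.18 + 18.67 + 62.06 + 92.90 = 181.82.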